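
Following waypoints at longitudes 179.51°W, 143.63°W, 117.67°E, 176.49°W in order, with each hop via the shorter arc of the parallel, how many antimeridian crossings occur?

2

Leg 1: -179.51° → -143.63°, shortest Δλ = 35.88° (east) — does not cross 180°.
Leg 2: -143.63° → +117.67°, shortest Δλ = -98.7° (west) — crosses 180°.
Leg 3: +117.67° → -176.49°, shortest Δλ = 65.84° (east) — crosses 180°.
Total crossings: 2.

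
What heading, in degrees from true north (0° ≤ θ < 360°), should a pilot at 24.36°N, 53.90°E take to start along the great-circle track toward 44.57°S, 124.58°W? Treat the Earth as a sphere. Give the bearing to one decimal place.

183.1°

Δλ = -124.58 − 53.90 = -178.48°.
θ = atan2( sin Δλ · cos φ₂ , cos φ₁ · sin φ₂ − sin φ₁ · cos φ₂ · cos Δλ )
  = atan2(-0.01890, -0.34557) = -176.870° → normalised to [0°, 360°): 183.130°.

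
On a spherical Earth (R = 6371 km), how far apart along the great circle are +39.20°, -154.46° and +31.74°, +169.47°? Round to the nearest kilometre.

3346 km

Δλ = 169.47 − -154.46 = 323.93°; wrapped into (−180°, 180°]: -36.07°.
Δφ = 31.74 − 39.20 = -7.46°.
a = sin²(Δφ/2) + cos φ₁ · cos φ₂ · sin²(Δλ/2) = 0.067402.
c = 2·atan2(√a, √(1−a)) = 0.52526 rad → d = 6371·c ≈ 3346.41 km.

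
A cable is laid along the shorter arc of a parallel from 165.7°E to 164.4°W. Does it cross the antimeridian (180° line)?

Naïve |-164.4 − 165.7| = 330.1° > 180°, so the shorter arc goes the other way round — across 180°.
Signed shortest Δλ = ((-164.4 − 165.7 + 180) mod 360) − 180 = 29.9°.
Going east by 29.9° from +165.7° passes through 180° before reaching -164.4°.

Yes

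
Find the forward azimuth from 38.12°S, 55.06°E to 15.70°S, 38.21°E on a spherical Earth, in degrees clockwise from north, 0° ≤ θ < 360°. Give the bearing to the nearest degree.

322°

Δλ = 38.21 − 55.06 = -16.85°.
θ = atan2( sin Δλ · cos φ₂ , cos φ₁ · sin φ₂ − sin φ₁ · cos φ₂ · cos Δλ )
  = atan2(-0.27905, 0.35588) = -38.101° → normalised to [0°, 360°): 321.899°.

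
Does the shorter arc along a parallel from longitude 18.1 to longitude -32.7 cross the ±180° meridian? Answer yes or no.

Signed shortest Δλ = ((-32.7 − 18.1 + 180) mod 360) − 180 = -50.8°.
Going west by 50.8° from +18.1° reaches -32.7° without touching 180°.

No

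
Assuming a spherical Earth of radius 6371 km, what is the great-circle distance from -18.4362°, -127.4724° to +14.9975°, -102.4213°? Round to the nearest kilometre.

4621 km

Δλ = -102.4213 − -127.4724 = 25.0511°.
Δφ = 14.9975 − -18.4362 = 33.4337°.
a = sin²(Δφ/2) + cos φ₁ · cos φ₂ · sin²(Δλ/2) = 0.125839.
c = 2·atan2(√a, √(1−a)) = 0.72527 rad → d = 6371·c ≈ 4620.68 km.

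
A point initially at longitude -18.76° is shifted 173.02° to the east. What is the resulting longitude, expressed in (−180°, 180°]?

Start at -18.76°; shift +173.02° → +154.26°.
+154.26° already lies in (−180°, 180°].

+154.26°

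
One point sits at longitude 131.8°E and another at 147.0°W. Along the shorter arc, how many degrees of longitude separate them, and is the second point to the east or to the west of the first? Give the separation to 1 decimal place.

81.2° east

Raw difference: -147.0 − 131.8 = -278.8°.
Normalise into (−180°, 180°]: -278.8° + 360° = 81.2°.
Positive ⇒ the second point lies to the east; separation 81.2°.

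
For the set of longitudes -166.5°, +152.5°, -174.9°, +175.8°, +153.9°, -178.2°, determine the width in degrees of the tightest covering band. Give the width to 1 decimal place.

Sort the longitudes: -178.2°, -174.9°, -166.5°, +152.5°, +153.9°, +175.8°.
Eastward gaps between consecutive values (wrapping around): 3.3°, 8.4°, 319.0°, 1.4°, 21.9°, 6.0°.
Largest gap = 319.0° ⇒ minimal covering band is its complement: 360° − 319.0° = 41.0°.
Band runs from +152.5° eastward to -166.5°, crossing the antimeridian.

41.0°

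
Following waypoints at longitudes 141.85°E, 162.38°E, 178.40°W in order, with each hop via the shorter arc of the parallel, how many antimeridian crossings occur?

Leg 1: +141.85° → +162.38°, shortest Δλ = 20.53° (east) — does not cross 180°.
Leg 2: +162.38° → -178.40°, shortest Δλ = 19.22° (east) — crosses 180°.
Total crossings: 1.

1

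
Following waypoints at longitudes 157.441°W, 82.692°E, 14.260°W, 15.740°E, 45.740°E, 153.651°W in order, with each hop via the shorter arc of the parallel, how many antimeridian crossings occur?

Leg 1: -157.441° → +82.692°, shortest Δλ = -119.867° (west) — crosses 180°.
Leg 2: +82.692° → -14.260°, shortest Δλ = -96.952° (west) — does not cross 180°.
Leg 3: -14.260° → +15.740°, shortest Δλ = 30.0° (east) — does not cross 180°.
Leg 4: +15.740° → +45.740°, shortest Δλ = 30.0° (east) — does not cross 180°.
Leg 5: +45.740° → -153.651°, shortest Δλ = 160.609° (east) — crosses 180°.
Total crossings: 2.

2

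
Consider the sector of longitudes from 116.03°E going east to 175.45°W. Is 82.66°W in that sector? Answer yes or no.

Band width going east from +116.03° to -175.45°: ((-175.45 − 116.03) mod 360) = 68.52°.
Offset of -82.66° east of the west edge: ((-82.66 − 116.03) mod 360) = 161.31°.
161.31° > 68.52° ⇒ outside.

No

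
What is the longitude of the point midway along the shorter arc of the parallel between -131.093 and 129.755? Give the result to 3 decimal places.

Signed shortest Δλ from -131.093° to +129.755° is -99.152°.
Midpoint longitude = -131.093° + (-99.152°)/2 = -131.093° − 49.576° = -180.669°.
Normalise into (−180°, 180°]: +179.331°.
(The naïve average (-131.093 + +129.755)/2 = -0.669° is on the wrong side of the globe.)

+179.331°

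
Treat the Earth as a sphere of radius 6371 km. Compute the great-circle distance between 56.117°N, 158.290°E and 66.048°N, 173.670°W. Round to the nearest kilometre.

Δλ = -173.670 − 158.290 = -331.960°; wrapped into (−180°, 180°]: 28.040°.
Δφ = 66.048 − 56.117 = 9.931°.
a = sin²(Δφ/2) + cos φ₁ · cos φ₂ · sin²(Δλ/2) = 0.020775.
c = 2·atan2(√a, √(1−a)) = 0.28928 rad → d = 6371·c ≈ 1843.00 km.

1843 km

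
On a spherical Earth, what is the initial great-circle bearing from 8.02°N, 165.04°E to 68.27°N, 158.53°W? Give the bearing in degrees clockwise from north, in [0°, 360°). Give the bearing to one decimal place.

14.1°

Δλ = -158.53 − 165.04 = -323.57°; wrapped into (−180°, 180°]: 36.43°.
θ = atan2( sin Δλ · cos φ₂ , cos φ₁ · sin φ₂ − sin φ₁ · cos φ₂ · cos Δλ )
  = atan2(0.21986, 0.87829) = 14.054° → normalised to [0°, 360°): 14.054°.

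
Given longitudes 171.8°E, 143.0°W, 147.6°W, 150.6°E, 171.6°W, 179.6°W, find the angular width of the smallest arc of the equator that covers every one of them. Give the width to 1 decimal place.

66.4°

Sort the longitudes: -179.6°, -171.6°, -147.6°, -143.0°, +150.6°, +171.8°.
Eastward gaps between consecutive values (wrapping around): 8.0°, 24.0°, 4.6°, 293.6°, 21.2°, 8.6°.
Largest gap = 293.6° ⇒ minimal covering band is its complement: 360° − 293.6° = 66.4°.
Band runs from +150.6° eastward to -143.0°, crossing the antimeridian.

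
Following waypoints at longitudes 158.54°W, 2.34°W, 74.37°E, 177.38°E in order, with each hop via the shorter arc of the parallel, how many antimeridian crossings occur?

Leg 1: -158.54° → -2.34°, shortest Δλ = 156.2° (east) — does not cross 180°.
Leg 2: -2.34° → +74.37°, shortest Δλ = 76.71° (east) — does not cross 180°.
Leg 3: +74.37° → +177.38°, shortest Δλ = 103.01° (east) — does not cross 180°.
Total crossings: 0.

0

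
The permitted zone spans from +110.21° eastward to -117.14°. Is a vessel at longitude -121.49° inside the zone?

Band width going east from +110.21° to -117.14°: ((-117.14 − 110.21) mod 360) = 132.65°.
Offset of -121.49° east of the west edge: ((-121.49 − 110.21) mod 360) = 128.30°.
128.30° ≤ 132.65° ⇒ inside.

Yes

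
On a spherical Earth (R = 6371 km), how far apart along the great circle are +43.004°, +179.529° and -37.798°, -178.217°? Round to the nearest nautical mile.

4853 nmi

Δλ = -178.217 − 179.529 = -357.746°; wrapped into (−180°, 180°]: 2.254°.
Δφ = -37.798 − 43.004 = -80.802°.
a = sin²(Δφ/2) + cos φ₁ · cos φ₂ · sin²(Δλ/2) = 0.420300.
c = 2·atan2(√a, √(1−a)) = 1.41071 rad → d = 6371·c ≈ 8987.66 km ≈ 4852.95 nmi.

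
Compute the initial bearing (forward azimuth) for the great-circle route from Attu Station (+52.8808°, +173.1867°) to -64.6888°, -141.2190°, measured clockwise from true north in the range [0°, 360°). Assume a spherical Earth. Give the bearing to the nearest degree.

159°

Δλ = -141.2190 − 173.1867 = -314.4057°; wrapped into (−180°, 180°]: 45.5943°.
θ = atan2( sin Δλ · cos φ₂ , cos φ₁ · sin φ₂ − sin φ₁ · cos φ₂ · cos Δλ )
  = atan2(0.30543, -0.78409) = 158.717° → normalised to [0°, 360°): 158.717°.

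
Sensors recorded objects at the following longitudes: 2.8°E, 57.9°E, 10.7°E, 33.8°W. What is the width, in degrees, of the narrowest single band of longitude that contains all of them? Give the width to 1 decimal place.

Sort the longitudes: -33.8°, +2.8°, +10.7°, +57.9°.
Eastward gaps between consecutive values (wrapping around): 36.6°, 7.9°, 47.2°, 268.3°.
Largest gap = 268.3° ⇒ minimal covering band is its complement: 360° − 268.3° = 91.7°.
Band runs from -33.8° eastward to +57.9°.

91.7°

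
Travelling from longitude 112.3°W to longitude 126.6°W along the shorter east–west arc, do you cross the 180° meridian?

No

Signed shortest Δλ = ((-126.6 − -112.3 + 180) mod 360) − 180 = -14.3°.
Going west by 14.3° from -112.3° reaches -126.6° without touching 180°.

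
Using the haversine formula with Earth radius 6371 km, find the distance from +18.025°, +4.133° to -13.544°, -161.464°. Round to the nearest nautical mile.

Δλ = -161.464 − 4.133 = -165.597°.
Δφ = -13.544 − 18.025 = -31.569°.
a = sin²(Δφ/2) + cos φ₁ · cos φ₂ · sin²(Δλ/2) = 0.983944.
c = 2·atan2(√a, √(1−a)) = 2.88748 rad → d = 6371·c ≈ 18396.14 km ≈ 9933.12 nmi.

9933 nmi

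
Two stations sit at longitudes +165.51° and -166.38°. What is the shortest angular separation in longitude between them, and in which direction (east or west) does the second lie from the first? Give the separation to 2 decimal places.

28.11° east

Raw difference: -166.38 − 165.51 = -331.89°.
Normalise into (−180°, 180°]: -331.89° + 360° = 28.11°.
Positive ⇒ the second point lies to the east; separation 28.11°.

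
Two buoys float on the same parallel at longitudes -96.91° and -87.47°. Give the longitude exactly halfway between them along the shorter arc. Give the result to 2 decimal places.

Signed shortest Δλ from -96.91° to -87.47° is +9.44°.
Midpoint longitude = -96.91° + (+9.44°)/2 = -96.91° + 4.72° = -92.19°.

-92.19°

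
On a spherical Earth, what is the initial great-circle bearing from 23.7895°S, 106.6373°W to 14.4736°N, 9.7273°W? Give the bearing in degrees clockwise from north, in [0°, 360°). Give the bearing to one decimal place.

Δλ = -9.7273 − -106.6373 = 96.9100°.
θ = atan2( sin Δλ · cos φ₂ , cos φ₁ · sin φ₂ − sin φ₁ · cos φ₂ · cos Δλ )
  = atan2(0.96123, 0.18171) = 79.295° → normalised to [0°, 360°): 79.295°.

79.3°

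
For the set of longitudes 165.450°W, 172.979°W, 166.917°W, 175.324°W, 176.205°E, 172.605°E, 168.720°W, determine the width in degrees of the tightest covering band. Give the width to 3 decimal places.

21.945°

Sort the longitudes: -175.324°, -172.979°, -168.720°, -166.917°, -165.450°, +172.605°, +176.205°.
Eastward gaps between consecutive values (wrapping around): 2.345°, 4.259°, 1.803°, 1.467°, 338.055°, 3.600°, 8.471°.
Largest gap = 338.055° ⇒ minimal covering band is its complement: 360° − 338.055° = 21.945°.
Band runs from +172.605° eastward to -165.450°, crossing the antimeridian.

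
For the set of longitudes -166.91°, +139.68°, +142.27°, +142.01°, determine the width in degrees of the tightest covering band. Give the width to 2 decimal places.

53.41°

Sort the longitudes: -166.91°, +139.68°, +142.01°, +142.27°.
Eastward gaps between consecutive values (wrapping around): 306.59°, 2.33°, 0.26°, 50.82°.
Largest gap = 306.59° ⇒ minimal covering band is its complement: 360° − 306.59° = 53.41°.
Band runs from +139.68° eastward to -166.91°, crossing the antimeridian.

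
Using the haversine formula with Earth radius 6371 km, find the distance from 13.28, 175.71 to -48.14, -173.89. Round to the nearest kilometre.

6907 km

Δλ = -173.89 − 175.71 = -349.60°; wrapped into (−180°, 180°]: 10.40°.
Δφ = -48.14 − 13.28 = -61.42°.
a = sin²(Δφ/2) + cos φ₁ · cos φ₂ · sin²(Δλ/2) = 0.266142.
c = 2·atan2(√a, √(1−a)) = 1.08409 rad → d = 6371·c ≈ 6906.75 km.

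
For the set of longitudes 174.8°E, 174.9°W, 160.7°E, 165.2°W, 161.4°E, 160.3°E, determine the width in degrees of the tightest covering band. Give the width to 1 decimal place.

34.5°

Sort the longitudes: -174.9°, -165.2°, +160.3°, +160.7°, +161.4°, +174.8°.
Eastward gaps between consecutive values (wrapping around): 9.7°, 325.5°, 0.4°, 0.7°, 13.4°, 10.3°.
Largest gap = 325.5° ⇒ minimal covering band is its complement: 360° − 325.5° = 34.5°.
Band runs from +160.3° eastward to -165.2°, crossing the antimeridian.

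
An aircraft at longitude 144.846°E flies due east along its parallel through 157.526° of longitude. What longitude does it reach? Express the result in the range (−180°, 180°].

Start at +144.846°; shift +157.526° → +302.372°.
+302.372° lies outside (−180°, 180°]; subtract 360° → -57.628°.

57.628°W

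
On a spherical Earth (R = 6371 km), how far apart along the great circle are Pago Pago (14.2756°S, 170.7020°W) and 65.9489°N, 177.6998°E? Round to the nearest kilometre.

Δλ = 177.6998 − -170.7020 = 348.4018°; wrapped into (−180°, 180°]: -11.5982°.
Δφ = 65.9489 − -14.2756 = 80.2245°.
a = sin²(Δφ/2) + cos φ₁ · cos φ₂ · sin²(Δλ/2) = 0.419138.
c = 2·atan2(√a, √(1−a)) = 1.40836 rad → d = 6371·c ≈ 8972.66 km.

8973 km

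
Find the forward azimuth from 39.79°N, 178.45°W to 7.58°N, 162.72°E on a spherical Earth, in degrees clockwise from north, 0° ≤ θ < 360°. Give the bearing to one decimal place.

Δλ = 162.72 − -178.45 = 341.17°; wrapped into (−180°, 180°]: -18.83°.
θ = atan2( sin Δλ · cos φ₂ , cos φ₁ · sin φ₂ − sin φ₁ · cos φ₂ · cos Δλ )
  = atan2(-0.31994, -0.49907) = -147.337° → normalised to [0°, 360°): 212.663°.

212.7°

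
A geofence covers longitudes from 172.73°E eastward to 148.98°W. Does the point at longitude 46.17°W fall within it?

Band width going east from +172.73° to -148.98°: ((-148.98 − 172.73) mod 360) = 38.29°.
Offset of -46.17° east of the west edge: ((-46.17 − 172.73) mod 360) = 141.10°.
141.10° > 38.29° ⇒ outside.

No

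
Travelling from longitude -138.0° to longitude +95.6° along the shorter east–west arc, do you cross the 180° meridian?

Naïve |95.6 − -138.0| = 233.6° > 180°, so the shorter arc goes the other way round — across 180°.
Signed shortest Δλ = ((95.6 − -138.0 + 180) mod 360) − 180 = -126.4°.
Going west by 126.4° from -138.0° passes through 180° before reaching +95.6°.

Yes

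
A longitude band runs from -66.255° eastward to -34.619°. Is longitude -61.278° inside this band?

Band width going east from -66.255° to -34.619°: ((-34.619 − -66.255) mod 360) = 31.636°.
Offset of -61.278° east of the west edge: ((-61.278 − -66.255) mod 360) = 4.977°.
4.977° ≤ 31.636° ⇒ inside.

Yes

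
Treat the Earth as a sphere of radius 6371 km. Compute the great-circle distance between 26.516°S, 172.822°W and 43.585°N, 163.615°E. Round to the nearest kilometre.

Δλ = 163.615 − -172.822 = 336.437°; wrapped into (−180°, 180°]: -23.563°.
Δφ = 43.585 − -26.516 = 70.101°.
a = sin²(Δφ/2) + cos φ₁ · cos φ₂ · sin²(Δλ/2) = 0.356840.
c = 2·atan2(√a, √(1−a)) = 1.28041 rad → d = 6371·c ≈ 8157.51 km.

8158 km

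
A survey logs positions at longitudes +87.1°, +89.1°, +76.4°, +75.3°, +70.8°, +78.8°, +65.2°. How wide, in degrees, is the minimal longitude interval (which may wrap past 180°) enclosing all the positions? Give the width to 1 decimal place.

23.9°

Sort the longitudes: +65.2°, +70.8°, +75.3°, +76.4°, +78.8°, +87.1°, +89.1°.
Eastward gaps between consecutive values (wrapping around): 5.6°, 4.5°, 1.1°, 2.4°, 8.3°, 2.0°, 336.1°.
Largest gap = 336.1° ⇒ minimal covering band is its complement: 360° − 336.1° = 23.9°.
Band runs from +65.2° eastward to +89.1°.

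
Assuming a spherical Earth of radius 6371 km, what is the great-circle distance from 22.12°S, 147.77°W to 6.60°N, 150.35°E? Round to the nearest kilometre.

Δλ = 150.35 − -147.77 = 298.12°; wrapped into (−180°, 180°]: -61.88°.
Δφ = 6.60 − -22.12 = 28.72°.
a = sin²(Δφ/2) + cos φ₁ · cos φ₂ · sin²(Δλ/2) = 0.304772.
c = 2·atan2(√a, √(1−a)) = 1.16967 rad → d = 6371·c ≈ 7451.96 km.

7452 km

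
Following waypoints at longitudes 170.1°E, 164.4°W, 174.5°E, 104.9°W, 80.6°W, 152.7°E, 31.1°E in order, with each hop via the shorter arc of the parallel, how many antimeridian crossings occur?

Leg 1: +170.1° → -164.4°, shortest Δλ = 25.5° (east) — crosses 180°.
Leg 2: -164.4° → +174.5°, shortest Δλ = -21.1° (west) — crosses 180°.
Leg 3: +174.5° → -104.9°, shortest Δλ = 80.6° (east) — crosses 180°.
Leg 4: -104.9° → -80.6°, shortest Δλ = 24.3° (east) — does not cross 180°.
Leg 5: -80.6° → +152.7°, shortest Δλ = -126.7° (west) — crosses 180°.
Leg 6: +152.7° → +31.1°, shortest Δλ = -121.6° (west) — does not cross 180°.
Total crossings: 4.

4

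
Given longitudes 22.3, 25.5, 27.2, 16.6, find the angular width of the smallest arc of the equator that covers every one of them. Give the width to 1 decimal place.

10.6°

Sort the longitudes: +16.6°, +22.3°, +25.5°, +27.2°.
Eastward gaps between consecutive values (wrapping around): 5.7°, 3.2°, 1.7°, 349.4°.
Largest gap = 349.4° ⇒ minimal covering band is its complement: 360° − 349.4° = 10.6°.
Band runs from +16.6° eastward to +27.2°.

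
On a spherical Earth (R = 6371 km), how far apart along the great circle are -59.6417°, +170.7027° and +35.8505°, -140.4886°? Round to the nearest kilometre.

Δλ = -140.4886 − 170.7027 = -311.1913°; wrapped into (−180°, 180°]: 48.8087°.
Δφ = 35.8505 − -59.6417 = 95.4922°.
a = sin²(Δφ/2) + cos φ₁ · cos φ₂ · sin²(Δλ/2) = 0.617788.
c = 2·atan2(√a, √(1−a)) = 1.80861 rad → d = 6371·c ≈ 11522.64 km.

11523 km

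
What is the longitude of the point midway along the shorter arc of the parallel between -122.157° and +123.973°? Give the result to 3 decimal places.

-179.092°

Signed shortest Δλ from -122.157° to +123.973° is -113.870°.
Midpoint longitude = -122.157° + (-113.870°)/2 = -122.157° − 56.935° = -179.092°.
(The naïve average (-122.157 + +123.973)/2 = 0.908° is on the wrong side of the globe.)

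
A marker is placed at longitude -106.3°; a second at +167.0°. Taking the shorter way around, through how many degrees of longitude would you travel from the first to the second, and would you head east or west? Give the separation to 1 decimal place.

86.7° west

Raw difference: 167.0 − -106.3 = 273.3°.
Normalise into (−180°, 180°]: 273.3° − 360° = -86.7°.
Negative ⇒ the second point lies to the west; separation 86.7°.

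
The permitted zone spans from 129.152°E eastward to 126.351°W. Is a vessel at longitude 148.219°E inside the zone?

Band width going east from +129.152° to -126.351°: ((-126.351 − 129.152) mod 360) = 104.497°.
Offset of +148.219° east of the west edge: ((148.219 − 129.152) mod 360) = 19.067°.
19.067° ≤ 104.497° ⇒ inside.

Yes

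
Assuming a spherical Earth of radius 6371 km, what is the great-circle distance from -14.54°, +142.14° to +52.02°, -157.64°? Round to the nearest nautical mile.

5066 nmi

Δλ = -157.64 − 142.14 = -299.78°; wrapped into (−180°, 180°]: 60.22°.
Δφ = 52.02 − -14.54 = 66.56°.
a = sin²(Δφ/2) + cos φ₁ · cos φ₂ · sin²(Δλ/2) = 0.451017.
c = 2·atan2(√a, √(1−a)) = 1.47267 rad → d = 6371·c ≈ 9382.39 km ≈ 5066.09 nmi.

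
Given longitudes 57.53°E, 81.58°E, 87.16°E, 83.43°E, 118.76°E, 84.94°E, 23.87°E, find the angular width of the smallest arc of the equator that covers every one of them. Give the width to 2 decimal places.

94.89°

Sort the longitudes: +23.87°, +57.53°, +81.58°, +83.43°, +84.94°, +87.16°, +118.76°.
Eastward gaps between consecutive values (wrapping around): 33.66°, 24.05°, 1.85°, 1.51°, 2.22°, 31.60°, 265.11°.
Largest gap = 265.11° ⇒ minimal covering band is its complement: 360° − 265.11° = 94.89°.
Band runs from +23.87° eastward to +118.76°.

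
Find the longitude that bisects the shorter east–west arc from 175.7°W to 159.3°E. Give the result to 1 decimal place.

Signed shortest Δλ from -175.7° to +159.3° is -25.0°.
Midpoint longitude = -175.7° + (-25.0°)/2 = -175.7° − 12.5° = -188.2°.
Normalise into (−180°, 180°]: +171.8°.
(The naïve average (-175.7 + +159.3)/2 = -8.2° is on the wrong side of the globe.)

171.8°E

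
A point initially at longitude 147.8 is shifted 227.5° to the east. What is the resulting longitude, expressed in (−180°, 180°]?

+15.3°

Start at +147.8°; shift +227.5° → +375.3°.
+375.3° lies outside (−180°, 180°]; subtract 360° → +15.3°.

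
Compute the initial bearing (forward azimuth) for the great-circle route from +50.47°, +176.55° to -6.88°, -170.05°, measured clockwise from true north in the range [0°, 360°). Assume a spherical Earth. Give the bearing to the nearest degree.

164°

Δλ = -170.05 − 176.55 = -346.60°; wrapped into (−180°, 180°]: 13.40°.
θ = atan2( sin Δλ · cos φ₂ , cos φ₁ · sin φ₂ − sin φ₁ · cos φ₂ · cos Δλ )
  = atan2(0.23008, -0.82114) = 164.347° → normalised to [0°, 360°): 164.347°.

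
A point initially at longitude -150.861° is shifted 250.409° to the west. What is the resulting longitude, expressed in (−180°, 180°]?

Start at -150.861°; shift −250.409° → -401.270°.
-401.270° lies outside (−180°, 180°]; add 360° → -41.270°.

-41.270°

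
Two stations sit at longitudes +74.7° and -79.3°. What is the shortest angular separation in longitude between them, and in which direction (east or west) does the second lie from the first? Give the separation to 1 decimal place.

154.0° west

Raw difference: -79.3 − 74.7 = -154.0°.
Normalise into (−180°, 180°]: -154.0° stays -154.0°.
Negative ⇒ the second point lies to the west; separation 154.0°.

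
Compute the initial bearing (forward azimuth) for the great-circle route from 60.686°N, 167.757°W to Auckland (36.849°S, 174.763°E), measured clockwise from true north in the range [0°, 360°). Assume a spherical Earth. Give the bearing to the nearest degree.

194°

Δλ = 174.763 − -167.757 = 342.520°; wrapped into (−180°, 180°]: -17.480°.
θ = atan2( sin Δλ · cos φ₂ , cos φ₁ · sin φ₂ − sin φ₁ · cos φ₂ · cos Δλ )
  = atan2(-0.24036, -0.95914) = -165.931° → normalised to [0°, 360°): 194.069°.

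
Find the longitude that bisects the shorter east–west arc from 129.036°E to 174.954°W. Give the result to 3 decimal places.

Signed shortest Δλ from +129.036° to -174.954° is +56.010°.
Midpoint longitude = +129.036° + (+56.010°)/2 = +129.036° + 28.005° = +157.041°.
(The naïve average (+129.036 + -174.954)/2 = -22.959° is on the wrong side of the globe.)

157.041°E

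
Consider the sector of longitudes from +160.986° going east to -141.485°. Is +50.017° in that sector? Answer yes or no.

No

Band width going east from +160.986° to -141.485°: ((-141.485 − 160.986) mod 360) = 57.529°.
Offset of +50.017° east of the west edge: ((50.017 − 160.986) mod 360) = 249.031°.
249.031° > 57.529° ⇒ outside.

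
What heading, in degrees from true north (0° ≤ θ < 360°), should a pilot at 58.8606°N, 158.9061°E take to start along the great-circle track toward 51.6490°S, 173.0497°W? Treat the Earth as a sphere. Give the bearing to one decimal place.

Δλ = -173.0497 − 158.9061 = -331.9558°; wrapped into (−180°, 180°]: 28.0442°.
θ = atan2( sin Δλ · cos φ₂ , cos φ₁ · sin φ₂ − sin φ₁ · cos φ₂ · cos Δλ )
  = atan2(0.29172, -0.87426) = 161.547° → normalised to [0°, 360°): 161.547°.

161.5°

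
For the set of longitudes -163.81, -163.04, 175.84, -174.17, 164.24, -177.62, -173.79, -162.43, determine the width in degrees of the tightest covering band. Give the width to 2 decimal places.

Sort the longitudes: -177.62°, -174.17°, -173.79°, -163.81°, -163.04°, -162.43°, +164.24°, +175.84°.
Eastward gaps between consecutive values (wrapping around): 3.45°, 0.38°, 9.98°, 0.77°, 0.61°, 326.67°, 11.60°, 6.54°.
Largest gap = 326.67° ⇒ minimal covering band is its complement: 360° − 326.67° = 33.33°.
Band runs from +164.24° eastward to -162.43°, crossing the antimeridian.

33.33°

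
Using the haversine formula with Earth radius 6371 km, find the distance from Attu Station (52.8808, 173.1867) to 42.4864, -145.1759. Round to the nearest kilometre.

Δλ = -145.1759 − 173.1867 = -318.3626°; wrapped into (−180°, 180°]: 41.6374°.
Δφ = 42.4864 − 52.8808 = -10.3944°.
a = sin²(Δφ/2) + cos φ₁ · cos φ₂ · sin²(Δλ/2) = 0.064420.
c = 2·atan2(√a, √(1−a)) = 0.51324 rad → d = 6371·c ≈ 3269.83 km.

3270 km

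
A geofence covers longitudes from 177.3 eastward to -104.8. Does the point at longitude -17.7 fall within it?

No

Band width going east from +177.3° to -104.8°: ((-104.8 − 177.3) mod 360) = 77.9°.
Offset of -17.7° east of the west edge: ((-17.7 − 177.3) mod 360) = 165.0°.
165.0° > 77.9° ⇒ outside.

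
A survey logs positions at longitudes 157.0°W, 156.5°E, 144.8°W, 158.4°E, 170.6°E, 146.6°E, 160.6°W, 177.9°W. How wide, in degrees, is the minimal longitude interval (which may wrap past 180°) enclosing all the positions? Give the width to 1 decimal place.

68.6°

Sort the longitudes: -177.9°, -160.6°, -157.0°, -144.8°, +146.6°, +156.5°, +158.4°, +170.6°.
Eastward gaps between consecutive values (wrapping around): 17.3°, 3.6°, 12.2°, 291.4°, 9.9°, 1.9°, 12.2°, 11.5°.
Largest gap = 291.4° ⇒ minimal covering band is its complement: 360° − 291.4° = 68.6°.
Band runs from +146.6° eastward to -144.8°, crossing the antimeridian.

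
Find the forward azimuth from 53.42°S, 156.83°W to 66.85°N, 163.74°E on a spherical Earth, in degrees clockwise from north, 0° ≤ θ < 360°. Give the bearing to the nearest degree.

Δλ = 163.74 − -156.83 = 320.57°; wrapped into (−180°, 180°]: -39.43°.
θ = atan2( sin Δλ · cos φ₂ , cos φ₁ · sin φ₂ − sin φ₁ · cos φ₂ · cos Δλ )
  = atan2(-0.24970, 0.79181) = -17.503° → normalised to [0°, 360°): 342.497°.

342°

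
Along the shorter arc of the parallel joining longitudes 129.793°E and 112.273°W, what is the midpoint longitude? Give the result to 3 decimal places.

171.240°W

Signed shortest Δλ from +129.793° to -112.273° is +117.934°.
Midpoint longitude = +129.793° + (+117.934°)/2 = +129.793° + 58.967° = +188.760°.
Normalise into (−180°, 180°]: -171.240°.
(The naïve average (+129.793 + -112.273)/2 = 8.76° is on the wrong side of the globe.)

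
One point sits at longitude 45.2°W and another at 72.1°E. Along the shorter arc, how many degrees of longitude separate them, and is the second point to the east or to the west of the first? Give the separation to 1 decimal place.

Raw difference: 72.1 − -45.2 = 117.3°.
Normalise into (−180°, 180°]: 117.3° stays 117.3°.
Positive ⇒ the second point lies to the east; separation 117.3°.

117.3° east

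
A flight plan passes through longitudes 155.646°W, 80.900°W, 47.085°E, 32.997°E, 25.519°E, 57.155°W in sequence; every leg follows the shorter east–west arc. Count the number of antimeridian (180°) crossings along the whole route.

Leg 1: -155.646° → -80.900°, shortest Δλ = 74.746° (east) — does not cross 180°.
Leg 2: -80.900° → +47.085°, shortest Δλ = 127.985° (east) — does not cross 180°.
Leg 3: +47.085° → +32.997°, shortest Δλ = -14.088° (west) — does not cross 180°.
Leg 4: +32.997° → +25.519°, shortest Δλ = -7.478° (west) — does not cross 180°.
Leg 5: +25.519° → -57.155°, shortest Δλ = -82.674° (west) — does not cross 180°.
Total crossings: 0.

0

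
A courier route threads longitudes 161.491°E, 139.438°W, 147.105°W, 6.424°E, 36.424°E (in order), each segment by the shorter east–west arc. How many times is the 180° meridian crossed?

Leg 1: +161.491° → -139.438°, shortest Δλ = 59.071° (east) — crosses 180°.
Leg 2: -139.438° → -147.105°, shortest Δλ = -7.667° (west) — does not cross 180°.
Leg 3: -147.105° → +6.424°, shortest Δλ = 153.529° (east) — does not cross 180°.
Leg 4: +6.424° → +36.424°, shortest Δλ = 30.0° (east) — does not cross 180°.
Total crossings: 1.

1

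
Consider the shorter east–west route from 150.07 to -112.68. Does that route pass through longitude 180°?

Naïve |-112.68 − 150.07| = 262.75° > 180°, so the shorter arc goes the other way round — across 180°.
Signed shortest Δλ = ((-112.68 − 150.07 + 180) mod 360) − 180 = 97.25°.
Going east by 97.25° from +150.07° passes through 180° before reaching -112.68°.

Yes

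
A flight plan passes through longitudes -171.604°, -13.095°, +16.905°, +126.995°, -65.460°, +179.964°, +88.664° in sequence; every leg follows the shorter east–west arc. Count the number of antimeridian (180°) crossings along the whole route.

2

Leg 1: -171.604° → -13.095°, shortest Δλ = 158.509° (east) — does not cross 180°.
Leg 2: -13.095° → +16.905°, shortest Δλ = 30.0° (east) — does not cross 180°.
Leg 3: +16.905° → +126.995°, shortest Δλ = 110.09° (east) — does not cross 180°.
Leg 4: +126.995° → -65.460°, shortest Δλ = 167.545° (east) — crosses 180°.
Leg 5: -65.460° → +179.964°, shortest Δλ = -114.576° (west) — crosses 180°.
Leg 6: +179.964° → +88.664°, shortest Δλ = -91.3° (west) — does not cross 180°.
Total crossings: 2.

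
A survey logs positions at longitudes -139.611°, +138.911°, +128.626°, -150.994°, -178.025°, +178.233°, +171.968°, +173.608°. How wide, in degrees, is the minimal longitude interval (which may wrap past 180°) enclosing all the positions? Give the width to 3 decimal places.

Sort the longitudes: -178.025°, -150.994°, -139.611°, +128.626°, +138.911°, +171.968°, +173.608°, +178.233°.
Eastward gaps between consecutive values (wrapping around): 27.031°, 11.383°, 268.237°, 10.285°, 33.057°, 1.640°, 4.625°, 3.742°.
Largest gap = 268.237° ⇒ minimal covering band is its complement: 360° − 268.237° = 91.763°.
Band runs from +128.626° eastward to -139.611°, crossing the antimeridian.

91.763°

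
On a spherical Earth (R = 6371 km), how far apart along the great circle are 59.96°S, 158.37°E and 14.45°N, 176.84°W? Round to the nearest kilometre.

8568 km

Δλ = -176.84 − 158.37 = -335.21°; wrapped into (−180°, 180°]: 24.79°.
Δφ = 14.45 − -59.96 = 74.41°.
a = sin²(Δφ/2) + cos φ₁ · cos φ₂ · sin²(Δλ/2) = 0.387960.
c = 2·atan2(√a, √(1−a)) = 1.34480 rad → d = 6371·c ≈ 8567.70 km.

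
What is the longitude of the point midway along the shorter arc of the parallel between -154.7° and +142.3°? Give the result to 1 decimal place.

+173.8°

Signed shortest Δλ from -154.7° to +142.3° is -63.0°.
Midpoint longitude = -154.7° + (-63.0°)/2 = -154.7° − 31.5° = -186.2°.
Normalise into (−180°, 180°]: +173.8°.
(The naïve average (-154.7 + +142.3)/2 = -6.2° is on the wrong side of the globe.)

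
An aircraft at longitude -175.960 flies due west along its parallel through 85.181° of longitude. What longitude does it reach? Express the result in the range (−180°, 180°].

Start at -175.960°; shift −85.181° → -261.141°.
-261.141° lies outside (−180°, 180°]; add 360° → +98.859°.

+98.859°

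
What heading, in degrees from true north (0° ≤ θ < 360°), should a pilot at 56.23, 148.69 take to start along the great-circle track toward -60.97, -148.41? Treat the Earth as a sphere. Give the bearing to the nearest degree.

Δλ = -148.41 − 148.69 = -297.10°; wrapped into (−180°, 180°]: 62.90°.
θ = atan2( sin Δλ · cos φ₂ , cos φ₁ · sin φ₂ − sin φ₁ · cos φ₂ · cos Δλ )
  = atan2(0.43199, -0.66979) = 147.179° → normalised to [0°, 360°): 147.179°.

147°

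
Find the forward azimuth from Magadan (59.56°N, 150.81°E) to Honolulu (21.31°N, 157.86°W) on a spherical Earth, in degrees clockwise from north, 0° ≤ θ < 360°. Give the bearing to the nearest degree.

114°

Δλ = -157.86 − 150.81 = -308.67°; wrapped into (−180°, 180°]: 51.33°.
θ = atan2( sin Δλ · cos φ₂ , cos φ₁ · sin φ₂ − sin φ₁ · cos φ₂ · cos Δλ )
  = atan2(0.72738, -0.31776) = 113.598° → normalised to [0°, 360°): 113.598°.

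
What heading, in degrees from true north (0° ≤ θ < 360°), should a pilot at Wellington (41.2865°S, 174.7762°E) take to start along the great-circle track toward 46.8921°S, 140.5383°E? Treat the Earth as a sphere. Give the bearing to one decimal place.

245.4°

Δλ = 140.5383 − 174.7762 = -34.2379°.
θ = atan2( sin Δλ · cos φ₂ , cos φ₁ · sin φ₂ − sin φ₁ · cos φ₂ · cos Δλ )
  = atan2(-0.38449, -0.17582) = -114.574° → normalised to [0°, 360°): 245.426°.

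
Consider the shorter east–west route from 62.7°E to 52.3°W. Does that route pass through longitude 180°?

No

Signed shortest Δλ = ((-52.3 − 62.7 + 180) mod 360) − 180 = -115.0°.
Going west by 115.0° from +62.7° reaches -52.3° without touching 180°.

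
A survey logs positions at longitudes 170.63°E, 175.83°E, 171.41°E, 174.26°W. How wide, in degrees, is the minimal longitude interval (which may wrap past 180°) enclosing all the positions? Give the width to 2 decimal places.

Sort the longitudes: -174.26°, +170.63°, +171.41°, +175.83°.
Eastward gaps between consecutive values (wrapping around): 344.89°, 0.78°, 4.42°, 9.91°.
Largest gap = 344.89° ⇒ minimal covering band is its complement: 360° − 344.89° = 15.11°.
Band runs from +170.63° eastward to -174.26°, crossing the antimeridian.

15.11°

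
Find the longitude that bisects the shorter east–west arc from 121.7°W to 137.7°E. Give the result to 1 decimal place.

172.0°W

Signed shortest Δλ from -121.7° to +137.7° is -100.6°.
Midpoint longitude = -121.7° + (-100.6°)/2 = -121.7° − 50.3° = -172.0°.
(The naïve average (-121.7 + +137.7)/2 = 8.0° is on the wrong side of the globe.)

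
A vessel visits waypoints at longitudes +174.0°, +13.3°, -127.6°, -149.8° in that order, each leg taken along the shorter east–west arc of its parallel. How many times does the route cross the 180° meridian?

0

Leg 1: +174.0° → +13.3°, shortest Δλ = -160.7° (west) — does not cross 180°.
Leg 2: +13.3° → -127.6°, shortest Δλ = -140.9° (west) — does not cross 180°.
Leg 3: -127.6° → -149.8°, shortest Δλ = -22.2° (west) — does not cross 180°.
Total crossings: 0.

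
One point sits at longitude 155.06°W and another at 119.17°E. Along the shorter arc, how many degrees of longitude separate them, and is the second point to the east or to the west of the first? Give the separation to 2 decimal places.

Raw difference: 119.17 − -155.06 = 274.23°.
Normalise into (−180°, 180°]: 274.23° − 360° = -85.77°.
Negative ⇒ the second point lies to the west; separation 85.77°.

85.77° west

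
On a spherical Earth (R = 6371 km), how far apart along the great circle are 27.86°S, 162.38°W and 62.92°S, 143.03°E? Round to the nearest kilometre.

Δλ = 143.03 − -162.38 = 305.41°; wrapped into (−180°, 180°]: -54.59°.
Δφ = -62.92 − -27.86 = -35.06°.
a = sin²(Δφ/2) + cos φ₁ · cos φ₂ · sin²(Δλ/2) = 0.175359.
c = 2·atan2(√a, √(1−a)) = 0.86416 rad → d = 6371·c ≈ 5505.54 km.

5506 km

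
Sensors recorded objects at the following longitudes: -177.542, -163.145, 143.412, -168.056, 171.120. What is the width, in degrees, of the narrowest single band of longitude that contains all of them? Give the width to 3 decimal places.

53.443°

Sort the longitudes: -177.542°, -168.056°, -163.145°, +143.412°, +171.120°.
Eastward gaps between consecutive values (wrapping around): 9.486°, 4.911°, 306.557°, 27.708°, 11.338°.
Largest gap = 306.557° ⇒ minimal covering band is its complement: 360° − 306.557° = 53.443°.
Band runs from +143.412° eastward to -163.145°, crossing the antimeridian.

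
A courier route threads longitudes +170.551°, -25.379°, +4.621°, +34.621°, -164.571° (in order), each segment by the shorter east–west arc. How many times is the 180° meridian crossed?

2

Leg 1: +170.551° → -25.379°, shortest Δλ = 164.07° (east) — crosses 180°.
Leg 2: -25.379° → +4.621°, shortest Δλ = 30.0° (east) — does not cross 180°.
Leg 3: +4.621° → +34.621°, shortest Δλ = 30.0° (east) — does not cross 180°.
Leg 4: +34.621° → -164.571°, shortest Δλ = 160.808° (east) — crosses 180°.
Total crossings: 2.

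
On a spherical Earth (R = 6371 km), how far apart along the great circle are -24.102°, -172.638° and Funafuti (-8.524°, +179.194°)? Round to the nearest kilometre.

1938 km

Δλ = 179.194 − -172.638 = 351.832°; wrapped into (−180°, 180°]: -8.168°.
Δφ = -8.524 − -24.102 = 15.578°.
a = sin²(Δφ/2) + cos φ₁ · cos φ₂ · sin²(Δλ/2) = 0.022946.
c = 2·atan2(√a, √(1−a)) = 0.30413 rad → d = 6371·c ≈ 1937.61 km.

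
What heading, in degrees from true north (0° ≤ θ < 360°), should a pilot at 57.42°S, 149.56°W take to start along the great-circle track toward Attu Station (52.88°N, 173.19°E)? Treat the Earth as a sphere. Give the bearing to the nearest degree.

Δλ = 173.19 − -149.56 = 322.75°; wrapped into (−180°, 180°]: -37.25°.
θ = atan2( sin Δλ · cos φ₂ , cos φ₁ · sin φ₂ − sin φ₁ · cos φ₂ · cos Δλ )
  = atan2(-0.36529, 0.83415) = -23.649° → normalised to [0°, 360°): 336.351°.

336°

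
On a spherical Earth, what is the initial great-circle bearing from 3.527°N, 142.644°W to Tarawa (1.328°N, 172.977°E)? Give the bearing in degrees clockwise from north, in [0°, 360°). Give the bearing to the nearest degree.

268°

Δλ = 172.977 − -142.644 = 315.621°; wrapped into (−180°, 180°]: -44.379°.
θ = atan2( sin Δλ · cos φ₂ , cos φ₁ · sin φ₂ − sin φ₁ · cos φ₂ · cos Δλ )
  = atan2(-0.69921, -0.02083) = -91.706° → normalised to [0°, 360°): 268.294°.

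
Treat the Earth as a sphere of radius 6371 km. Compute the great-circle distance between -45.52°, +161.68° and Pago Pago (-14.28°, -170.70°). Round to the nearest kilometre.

4332 km

Δλ = -170.70 − 161.68 = -332.38°; wrapped into (−180°, 180°]: 27.62°.
Δφ = -14.28 − -45.52 = 31.24°.
a = sin²(Δφ/2) + cos φ₁ · cos φ₂ · sin²(Δλ/2) = 0.111188.
c = 2·atan2(√a, √(1−a)) = 0.67992 rad → d = 6371·c ≈ 4331.77 km.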